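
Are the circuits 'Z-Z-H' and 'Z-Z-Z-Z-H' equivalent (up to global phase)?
Yes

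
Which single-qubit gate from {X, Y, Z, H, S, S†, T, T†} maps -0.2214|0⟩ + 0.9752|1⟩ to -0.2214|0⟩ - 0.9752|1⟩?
Z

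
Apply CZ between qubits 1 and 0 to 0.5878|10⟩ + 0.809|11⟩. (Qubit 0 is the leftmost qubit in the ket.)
0.5878|10⟩ - 0.809|11⟩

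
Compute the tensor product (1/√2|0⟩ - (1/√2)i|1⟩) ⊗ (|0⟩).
1/√2|00⟩ - (1/√2)i|10⟩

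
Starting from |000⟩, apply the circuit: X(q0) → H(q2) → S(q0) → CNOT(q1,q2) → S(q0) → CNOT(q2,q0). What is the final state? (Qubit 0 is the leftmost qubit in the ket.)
-1/√2|001⟩ - 1/√2|100⟩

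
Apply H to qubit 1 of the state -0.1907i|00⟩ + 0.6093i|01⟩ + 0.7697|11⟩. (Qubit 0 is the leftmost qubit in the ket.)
0.296i|00⟩ - 0.5657i|01⟩ + 0.5443|10⟩ - 0.5443|11⟩

H on qubit 1 mixes each pair of kets that differ only in qubit 1: amplitudes (a, b) of (|…0…⟩, |…1…⟩) become ((a + b)/√2, (a − b)/√2). Kets absent from the input have amplitude 0.
(|00⟩, |01⟩): (a, b) = (-0.1907i, 0.6093i) → (0.296i, -0.5657i)
(|10⟩, |11⟩): (a, b) = (0, 0.7697) → (0.5443, -0.5443)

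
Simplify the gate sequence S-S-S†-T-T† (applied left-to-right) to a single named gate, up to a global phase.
S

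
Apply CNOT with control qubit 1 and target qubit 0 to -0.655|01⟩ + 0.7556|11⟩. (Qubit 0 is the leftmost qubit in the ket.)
0.7556|01⟩ - 0.655|11⟩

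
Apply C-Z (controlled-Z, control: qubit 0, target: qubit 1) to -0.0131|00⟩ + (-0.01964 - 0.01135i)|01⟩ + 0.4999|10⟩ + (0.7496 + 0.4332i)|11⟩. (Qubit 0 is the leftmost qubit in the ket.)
-0.0131|00⟩ + (-0.01964 - 0.01135i)|01⟩ + 0.4999|10⟩ + (-0.7496 - 0.4332i)|11⟩

C-Z leaves the control-|0⟩ kets |00⟩, |01⟩ unchanged and applies Z to qubit 1 on the control-|1⟩ pair (|10⟩, |11⟩).
Z = [[1, 0], [0, -1]].
With a = amp(|10⟩) = 0.4999 and b = amp(|11⟩) = (0.7496 + 0.4332i):
new amp(|10⟩) = (1)·a = 0.4999
new amp(|11⟩) = (-1)·b = (-0.7496 - 0.4332i)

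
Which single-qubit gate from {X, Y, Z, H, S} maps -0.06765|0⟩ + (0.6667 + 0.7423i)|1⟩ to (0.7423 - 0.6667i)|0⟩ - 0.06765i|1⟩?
Y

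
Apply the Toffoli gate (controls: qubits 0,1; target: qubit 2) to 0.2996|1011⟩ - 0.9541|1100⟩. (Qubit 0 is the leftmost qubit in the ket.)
0.2996|1011⟩ - 0.9541|1110⟩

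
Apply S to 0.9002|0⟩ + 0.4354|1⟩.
0.9002|0⟩ + 0.4354i|1⟩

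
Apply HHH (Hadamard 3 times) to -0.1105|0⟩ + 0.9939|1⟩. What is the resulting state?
0.6247|0⟩ - 0.7809|1⟩

H² = I, so H^3 = H: a single Hadamard. With (a, b) = (-0.1105, 0.9939), H gives ((a + b)/√2, (a − b)/√2) = (0.6247, -0.7809).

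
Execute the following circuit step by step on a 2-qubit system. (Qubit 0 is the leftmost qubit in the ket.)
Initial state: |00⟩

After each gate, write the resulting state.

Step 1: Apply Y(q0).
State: i|10⟩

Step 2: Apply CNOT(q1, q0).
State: i|10⟩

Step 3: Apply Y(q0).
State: |00⟩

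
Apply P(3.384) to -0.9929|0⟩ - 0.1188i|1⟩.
-0.9929|0⟩ + (-0.02852 + 0.1153i)|1⟩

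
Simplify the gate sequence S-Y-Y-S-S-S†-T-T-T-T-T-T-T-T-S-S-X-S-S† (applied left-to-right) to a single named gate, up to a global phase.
X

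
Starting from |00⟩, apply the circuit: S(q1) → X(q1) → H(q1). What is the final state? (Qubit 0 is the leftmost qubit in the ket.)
1/√2|00⟩ - 1/√2|01⟩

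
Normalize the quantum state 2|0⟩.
|0⟩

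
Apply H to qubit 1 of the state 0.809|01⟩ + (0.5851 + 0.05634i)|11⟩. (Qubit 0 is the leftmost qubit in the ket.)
0.572|00⟩ - 0.572|01⟩ + (0.4137 + 0.03984i)|10⟩ + (-0.4137 - 0.03984i)|11⟩

H on qubit 1 mixes each pair of kets that differ only in qubit 1: amplitudes (a, b) of (|…0…⟩, |…1…⟩) become ((a + b)/√2, (a − b)/√2). Kets absent from the input have amplitude 0.
(|00⟩, |01⟩): (a, b) = (0, 0.809) → (0.572, -0.572)
(|10⟩, |11⟩): (a, b) = (0, (0.5851 + 0.05634i)) → ((0.4137 + 0.03984i), (-0.4137 - 0.03984i))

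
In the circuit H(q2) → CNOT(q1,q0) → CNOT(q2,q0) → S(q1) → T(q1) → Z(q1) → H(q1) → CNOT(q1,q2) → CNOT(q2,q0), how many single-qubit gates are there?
5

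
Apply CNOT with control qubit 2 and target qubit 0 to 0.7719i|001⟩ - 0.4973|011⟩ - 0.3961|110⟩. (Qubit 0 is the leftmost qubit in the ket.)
0.7719i|101⟩ - 0.3961|110⟩ - 0.4973|111⟩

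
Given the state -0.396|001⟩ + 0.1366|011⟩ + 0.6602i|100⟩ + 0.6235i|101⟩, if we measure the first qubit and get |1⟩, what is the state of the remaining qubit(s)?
0.727i|00⟩ + 0.6866i|01⟩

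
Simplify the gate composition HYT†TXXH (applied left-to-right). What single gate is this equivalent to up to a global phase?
Y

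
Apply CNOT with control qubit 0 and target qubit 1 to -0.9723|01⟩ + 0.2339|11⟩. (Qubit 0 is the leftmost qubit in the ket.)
-0.9723|01⟩ + 0.2339|10⟩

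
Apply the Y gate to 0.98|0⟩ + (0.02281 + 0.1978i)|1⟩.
(0.1978 - 0.02281i)|0⟩ + 0.98i|1⟩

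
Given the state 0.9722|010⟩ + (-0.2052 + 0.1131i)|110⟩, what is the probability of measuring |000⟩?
0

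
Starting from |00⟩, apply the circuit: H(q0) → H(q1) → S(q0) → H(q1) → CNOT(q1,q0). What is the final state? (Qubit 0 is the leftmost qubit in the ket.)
1/√2|00⟩ + (1/√2)i|10⟩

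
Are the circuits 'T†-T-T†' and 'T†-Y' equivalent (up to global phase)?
No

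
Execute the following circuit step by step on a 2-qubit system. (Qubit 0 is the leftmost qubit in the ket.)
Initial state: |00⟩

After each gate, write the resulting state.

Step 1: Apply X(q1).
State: |01⟩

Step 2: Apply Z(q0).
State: |01⟩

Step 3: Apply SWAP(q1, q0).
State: |10⟩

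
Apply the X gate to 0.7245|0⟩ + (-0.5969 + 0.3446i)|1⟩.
(-0.5969 + 0.3446i)|0⟩ + 0.7245|1⟩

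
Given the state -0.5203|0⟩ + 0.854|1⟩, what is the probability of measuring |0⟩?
0.2707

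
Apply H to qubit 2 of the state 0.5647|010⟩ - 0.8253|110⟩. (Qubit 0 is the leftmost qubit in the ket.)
0.3993|010⟩ + 0.3993|011⟩ - 0.5836|110⟩ - 0.5836|111⟩

H on qubit 2 mixes each pair of kets that differ only in qubit 2: amplitudes (a, b) of (|…0…⟩, |…1…⟩) become ((a + b)/√2, (a − b)/√2). Kets absent from the input have amplitude 0.
(|010⟩, |011⟩): (a, b) = (0.5647, 0) → (0.3993, 0.3993)
(|110⟩, |111⟩): (a, b) = (-0.8253, 0) → (-0.5836, -0.5836)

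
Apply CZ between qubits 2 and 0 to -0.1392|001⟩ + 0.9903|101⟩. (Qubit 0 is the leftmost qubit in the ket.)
-0.1392|001⟩ - 0.9903|101⟩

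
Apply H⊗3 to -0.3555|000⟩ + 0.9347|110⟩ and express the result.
0.2048|000⟩ + 0.2048|001⟩ - 0.4562|010⟩ - 0.4562|011⟩ - 0.4562|100⟩ - 0.4562|101⟩ + 0.2048|110⟩ + 0.2048|111⟩

H⊗3 gives amp(|y⟩) = (1/2√2) Σ_x (−1)^(x·y) amp(|x⟩), where x·y is the number of positions in which both x and y have a 1.
|000⟩: (-0.3555 + 0.9347)/(2√2) = 0.2048
|001⟩: (-0.3555 + 0.9347)/(2√2) = 0.2048
|010⟩: (-0.3555 - 0.9347)/(2√2) = -0.4562
|011⟩: (-0.3555 - 0.9347)/(2√2) = -0.4562
|100⟩: (-0.3555 - 0.9347)/(2√2) = -0.4562
|101⟩: (-0.3555 - 0.9347)/(2√2) = -0.4562
|110⟩: (-0.3555 + 0.9347)/(2√2) = 0.2048
|111⟩: (-0.3555 + 0.9347)/(2√2) = 0.2048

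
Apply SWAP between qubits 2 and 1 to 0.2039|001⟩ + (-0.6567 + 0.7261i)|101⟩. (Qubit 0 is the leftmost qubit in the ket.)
0.2039|010⟩ + (-0.6567 + 0.7261i)|110⟩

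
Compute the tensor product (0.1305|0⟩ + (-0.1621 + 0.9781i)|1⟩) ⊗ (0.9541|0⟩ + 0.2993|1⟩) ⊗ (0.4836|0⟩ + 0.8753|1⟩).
0.06021|000⟩ + 0.109|001⟩ + 0.01889|010⟩ + 0.03419|011⟩ + (-0.07479 + 0.4513i)|100⟩ + (-0.1354 + 0.8168i)|101⟩ + (-0.02346 + 0.1416i)|110⟩ + (-0.04247 + 0.2562i)|111⟩

amp(|b₁b₂…⟩) = product of the factor amplitudes for bits b₁, b₂, …; only kets whose every factor amplitude is nonzero survive.
|000⟩: (0.1305)(0.9541)(0.4836) = 0.06021
|001⟩: (0.1305)(0.9541)(0.8753) = 0.109
|010⟩: (0.1305)(0.2993)(0.4836) = 0.01889
|011⟩: (0.1305)(0.2993)(0.8753) = 0.03419
|100⟩: (-0.1621 + 0.9781i)(0.9541)(0.4836) = (-0.07479 + 0.4513i)
|101⟩: (-0.1621 + 0.9781i)(0.9541)(0.8753) = (-0.1354 + 0.8168i)
|110⟩: (-0.1621 + 0.9781i)(0.2993)(0.4836) = (-0.02346 + 0.1416i)
|111⟩: (-0.1621 + 0.9781i)(0.2993)(0.8753) = (-0.04247 + 0.2562i)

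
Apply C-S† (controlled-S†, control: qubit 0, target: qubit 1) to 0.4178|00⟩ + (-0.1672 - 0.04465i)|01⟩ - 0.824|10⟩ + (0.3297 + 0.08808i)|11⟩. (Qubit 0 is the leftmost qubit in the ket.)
0.4178|00⟩ + (-0.1672 - 0.04465i)|01⟩ - 0.824|10⟩ + (0.08808 - 0.3297i)|11⟩

C-S† leaves the control-|0⟩ kets |00⟩, |01⟩ unchanged and applies S† to qubit 1 on the control-|1⟩ pair (|10⟩, |11⟩).
S† = [[1, 0], [0, -i]].
With a = amp(|10⟩) = -0.824 and b = amp(|11⟩) = (0.3297 + 0.08808i):
new amp(|10⟩) = (1)·a = -0.824
new amp(|11⟩) = (-i)·b = (0.08808 - 0.3297i)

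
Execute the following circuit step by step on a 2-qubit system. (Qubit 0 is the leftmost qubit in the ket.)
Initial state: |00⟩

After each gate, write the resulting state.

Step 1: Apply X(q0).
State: |10⟩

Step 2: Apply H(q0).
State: 1/√2|00⟩ - 1/√2|10⟩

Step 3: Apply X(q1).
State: 1/√2|01⟩ - 1/√2|11⟩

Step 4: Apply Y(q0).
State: (1/√2)i|01⟩ + (1/√2)i|11⟩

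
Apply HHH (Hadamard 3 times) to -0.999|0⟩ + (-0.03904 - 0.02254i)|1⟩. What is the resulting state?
(-0.734 - 0.01594i)|0⟩ + (-0.6788 + 0.01594i)|1⟩

H² = I, so H^3 = H: a single Hadamard. With (a, b) = (-0.999, (-0.03904 - 0.02254i)), H gives ((a + b)/√2, (a − b)/√2) = ((-0.734 - 0.01594i), (-0.6788 + 0.01594i)).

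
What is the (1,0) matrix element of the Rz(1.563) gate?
0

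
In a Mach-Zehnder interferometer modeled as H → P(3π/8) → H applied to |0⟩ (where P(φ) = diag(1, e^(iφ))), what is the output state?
(0.6913 + 0.4619i)|0⟩ + (0.3087 - 0.4619i)|1⟩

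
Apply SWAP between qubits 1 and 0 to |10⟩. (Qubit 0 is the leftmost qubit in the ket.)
|01⟩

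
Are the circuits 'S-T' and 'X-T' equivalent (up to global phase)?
No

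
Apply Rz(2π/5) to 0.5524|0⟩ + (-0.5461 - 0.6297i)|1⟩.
(0.4469 - 0.3247i)|0⟩ + (-0.07168 - 0.8304i)|1⟩

Rz(2π/5) = [[e^(−iθ/2), 0], [0, e^(iθ/2)]] with e^(±iθ/2) = cos(θ/2) ± i·sin(θ/2); θ = 2π/5, cos(θ/2) ≈ 0.809017, sin(θ/2) ≈ 0.587785.
With a = amp(|0⟩) = 0.5524 and b = amp(|1⟩) = (-0.5461 - 0.6297i):
new amp(|0⟩) = (0.809017 - 0.587785i)·a = (0.4469 - 0.3247i)
new amp(|1⟩) = (0.809017 + 0.587785i)·b = (-0.07168 - 0.8304i)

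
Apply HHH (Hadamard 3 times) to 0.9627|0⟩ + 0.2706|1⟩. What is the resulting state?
0.8721|0⟩ + 0.4894|1⟩

H² = I, so H^3 = H: a single Hadamard. With (a, b) = (0.9627, 0.2706), H gives ((a + b)/√2, (a − b)/√2) = (0.8721, 0.4894).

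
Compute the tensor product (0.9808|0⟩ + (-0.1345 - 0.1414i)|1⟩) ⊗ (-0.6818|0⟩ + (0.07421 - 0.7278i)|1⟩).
-0.6687|00⟩ + (0.07279 - 0.7138i)|01⟩ + (0.0917 + 0.09641i)|10⟩ + (-0.1129 + 0.0874i)|11⟩

amp(|b₁b₂…⟩) = product of the factor amplitudes for bits b₁, b₂, …; only kets whose every factor amplitude is nonzero survive.
|00⟩: (0.9808)(-0.6818) = -0.6687
|01⟩: (0.9808)(0.07421 - 0.7278i) = (0.07279 - 0.7138i)
|10⟩: (-0.1345 - 0.1414i)(-0.6818) = (0.0917 + 0.09641i)
|11⟩: (-0.1345 - 0.1414i)(0.07421 - 0.7278i) = (-0.1129 + 0.0874i)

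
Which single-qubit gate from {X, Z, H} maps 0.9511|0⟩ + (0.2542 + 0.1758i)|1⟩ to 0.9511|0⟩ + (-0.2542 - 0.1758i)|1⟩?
Z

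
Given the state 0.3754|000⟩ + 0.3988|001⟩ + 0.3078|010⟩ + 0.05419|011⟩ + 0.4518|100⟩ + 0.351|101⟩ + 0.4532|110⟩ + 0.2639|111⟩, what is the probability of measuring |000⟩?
0.1409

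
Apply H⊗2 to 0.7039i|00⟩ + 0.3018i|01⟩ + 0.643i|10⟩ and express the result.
0.8244i|00⟩ + 0.5226i|01⟩ + 0.1814i|10⟩ - 0.1205i|11⟩

H⊗2 gives amp(|y⟩) = (1/2) Σ_x (−1)^(x·y) amp(|x⟩), where x·y is the number of positions in which both x and y have a 1.
|00⟩: (0.7039i + 0.3018i + 0.643i)/2 = 0.8244i
|01⟩: (0.7039i - 0.3018i + 0.643i)/2 = 0.5226i
|10⟩: (0.7039i + 0.3018i - 0.643i)/2 = 0.1814i
|11⟩: (0.7039i - 0.3018i - 0.643i)/2 = -0.1205i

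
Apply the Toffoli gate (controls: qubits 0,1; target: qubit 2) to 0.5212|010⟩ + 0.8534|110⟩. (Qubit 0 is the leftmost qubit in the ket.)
0.5212|010⟩ + 0.8534|111⟩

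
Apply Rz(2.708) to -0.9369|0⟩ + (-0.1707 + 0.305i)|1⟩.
(-0.2015 + 0.915i)|0⟩ + (-0.3346 - 0.1011i)|1⟩

Rz(2.708) = [[e^(−iθ/2), 0], [0, e^(iθ/2)]] with e^(±iθ/2) = cos(θ/2) ± i·sin(θ/2); θ = 2.708, cos(θ/2) ≈ 0.215102, sin(θ/2) ≈ 0.976592.
With a = amp(|0⟩) = -0.9369 and b = amp(|1⟩) = (-0.1707 + 0.305i):
new amp(|0⟩) = (0.215102 - 0.976592i)·a = (-0.2015 + 0.915i)
new amp(|1⟩) = (0.215102 + 0.976592i)·b = (-0.3346 - 0.1011i)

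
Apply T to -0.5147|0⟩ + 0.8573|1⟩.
-0.5147|0⟩ + (0.6062 + 0.6062i)|1⟩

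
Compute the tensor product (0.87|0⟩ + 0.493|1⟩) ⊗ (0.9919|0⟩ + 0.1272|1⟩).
0.863|00⟩ + 0.1107|01⟩ + 0.489|10⟩ + 0.06271|11⟩

amp(|b₁b₂…⟩) = product of the factor amplitudes for bits b₁, b₂, …; only kets whose every factor amplitude is nonzero survive.
|00⟩: (0.87)(0.9919) = 0.863
|01⟩: (0.87)(0.1272) = 0.1107
|10⟩: (0.493)(0.9919) = 0.489
|11⟩: (0.493)(0.1272) = 0.06271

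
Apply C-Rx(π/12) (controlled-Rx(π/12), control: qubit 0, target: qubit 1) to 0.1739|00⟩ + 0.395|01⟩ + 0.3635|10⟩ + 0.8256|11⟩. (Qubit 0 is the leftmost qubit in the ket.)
0.1739|00⟩ + 0.395|01⟩ + (0.3604 - 0.1078i)|10⟩ + (0.8185 - 0.04745i)|11⟩

C-Rx(π/12) leaves the control-|0⟩ kets |00⟩, |01⟩ unchanged and applies Rx(π/12) to qubit 1 on the control-|1⟩ pair (|10⟩, |11⟩).
Rx(π/12) = [[cos(θ/2), −i·sin(θ/2)], [−i·sin(θ/2), cos(θ/2)]]; θ = π/12, cos(θ/2) ≈ 0.991445, sin(θ/2) ≈ 0.130526.
With a = amp(|10⟩) = 0.3635 and b = amp(|11⟩) = 0.8256:
new amp(|10⟩) = (0.991445)·a + (-0.130526i)·b = (0.3604 - 0.1078i)
new amp(|11⟩) = (-0.130526i)·a + (0.991445)·b = (0.8185 - 0.04745i)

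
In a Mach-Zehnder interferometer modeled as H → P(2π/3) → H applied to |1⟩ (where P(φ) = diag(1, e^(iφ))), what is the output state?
(0.75 - 0.433i)|0⟩ + (0.25 + 0.433i)|1⟩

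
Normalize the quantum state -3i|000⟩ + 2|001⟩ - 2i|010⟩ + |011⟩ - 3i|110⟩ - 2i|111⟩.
-0.5388i|000⟩ + 0.3592|001⟩ - 0.3592i|010⟩ + 0.1796|011⟩ - 0.5388i|110⟩ - 0.3592i|111⟩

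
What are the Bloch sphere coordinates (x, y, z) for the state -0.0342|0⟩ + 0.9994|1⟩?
(-0.06836, 0, -0.9976)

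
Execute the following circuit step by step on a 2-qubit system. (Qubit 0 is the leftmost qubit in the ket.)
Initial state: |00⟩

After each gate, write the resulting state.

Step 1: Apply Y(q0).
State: i|10⟩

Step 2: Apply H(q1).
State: (1/√2)i|10⟩ + (1/√2)i|11⟩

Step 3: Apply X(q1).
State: (1/√2)i|10⟩ + (1/√2)i|11⟩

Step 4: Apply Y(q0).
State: 1/√2|00⟩ + 1/√2|01⟩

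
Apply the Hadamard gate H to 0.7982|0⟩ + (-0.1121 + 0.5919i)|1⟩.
(0.4851 + 0.4185i)|0⟩ + (0.6437 - 0.4185i)|1⟩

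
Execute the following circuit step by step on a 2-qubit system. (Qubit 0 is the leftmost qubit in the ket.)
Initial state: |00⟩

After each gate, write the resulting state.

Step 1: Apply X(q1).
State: |01⟩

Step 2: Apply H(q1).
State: 1/√2|00⟩ - 1/√2|01⟩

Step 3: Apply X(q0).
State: 1/√2|10⟩ - 1/√2|11⟩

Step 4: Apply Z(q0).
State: -1/√2|10⟩ + 1/√2|11⟩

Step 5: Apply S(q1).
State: -1/√2|10⟩ + (1/√2)i|11⟩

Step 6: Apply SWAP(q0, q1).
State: -1/√2|01⟩ + (1/√2)i|11⟩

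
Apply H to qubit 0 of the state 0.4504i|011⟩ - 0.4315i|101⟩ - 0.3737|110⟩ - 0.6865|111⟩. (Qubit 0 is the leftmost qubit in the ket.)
-0.3051i|001⟩ - 0.2642|010⟩ + (-0.4854 + 0.3185i)|011⟩ + 0.3051i|101⟩ + 0.2642|110⟩ + (0.4854 + 0.3185i)|111⟩

H on qubit 0 mixes each pair of kets that differ only in qubit 0: amplitudes (a, b) of (|…0…⟩, |…1…⟩) become ((a + b)/√2, (a − b)/√2). Kets absent from the input have amplitude 0.
(|001⟩, |101⟩): (a, b) = (0, -0.4315i) → (-0.3051i, 0.3051i)
(|010⟩, |110⟩): (a, b) = (0, -0.3737) → (-0.2642, 0.2642)
(|011⟩, |111⟩): (a, b) = (0.4504i, -0.6865) → ((-0.4854 + 0.3185i), (0.4854 + 0.3185i))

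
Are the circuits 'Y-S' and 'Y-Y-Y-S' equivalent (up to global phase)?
Yes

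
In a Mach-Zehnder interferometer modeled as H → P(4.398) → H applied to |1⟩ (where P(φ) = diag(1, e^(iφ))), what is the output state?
(0.6546 + 0.4755i)|0⟩ + (0.3454 - 0.4755i)|1⟩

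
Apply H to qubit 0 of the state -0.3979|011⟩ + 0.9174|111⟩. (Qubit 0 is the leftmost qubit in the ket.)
0.3673|011⟩ - 0.9301|111⟩

H on qubit 0 mixes each pair of kets that differ only in qubit 0: amplitudes (a, b) of (|…0…⟩, |…1…⟩) become ((a + b)/√2, (a − b)/√2). Kets absent from the input have amplitude 0.
(|011⟩, |111⟩): (a, b) = (-0.3979, 0.9174) → (0.3673, -0.9301)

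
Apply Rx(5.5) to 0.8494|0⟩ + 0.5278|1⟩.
(-0.7851 - 0.2014i)|0⟩ + (-0.4878 - 0.3242i)|1⟩

Rx(5.5) = [[cos(θ/2), −i·sin(θ/2)], [−i·sin(θ/2), cos(θ/2)]]; θ = 5.5, cos(θ/2) ≈ -0.924302, sin(θ/2) ≈ 0.381661.
With a = amp(|0⟩) = 0.8494 and b = amp(|1⟩) = 0.5278:
new amp(|0⟩) = (-0.924302)·a + (-0.381661i)·b = (-0.7851 - 0.2014i)
new amp(|1⟩) = (-0.381661i)·a + (-0.924302)·b = (-0.4878 - 0.3242i)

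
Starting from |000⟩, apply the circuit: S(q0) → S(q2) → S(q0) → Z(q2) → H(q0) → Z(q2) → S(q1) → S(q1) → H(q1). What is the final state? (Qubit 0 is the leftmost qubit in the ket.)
1/2|000⟩ + 1/2|010⟩ + 1/2|100⟩ + 1/2|110⟩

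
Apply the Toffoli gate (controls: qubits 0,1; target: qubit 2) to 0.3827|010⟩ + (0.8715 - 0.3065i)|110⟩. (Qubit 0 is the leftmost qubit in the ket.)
0.3827|010⟩ + (0.8715 - 0.3065i)|111⟩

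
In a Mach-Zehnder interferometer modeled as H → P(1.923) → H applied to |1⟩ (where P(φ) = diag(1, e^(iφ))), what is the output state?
(0.6725 - 0.4693i)|0⟩ + (0.3275 + 0.4693i)|1⟩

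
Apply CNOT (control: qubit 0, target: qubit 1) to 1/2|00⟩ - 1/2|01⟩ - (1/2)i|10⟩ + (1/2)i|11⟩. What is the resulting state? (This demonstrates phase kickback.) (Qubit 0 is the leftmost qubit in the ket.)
1/2|00⟩ - 1/2|01⟩ + (1/2)i|10⟩ - (1/2)i|11⟩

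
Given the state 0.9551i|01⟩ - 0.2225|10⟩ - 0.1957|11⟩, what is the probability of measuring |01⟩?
0.9122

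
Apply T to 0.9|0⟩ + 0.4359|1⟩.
0.9|0⟩ + (0.3082 + 0.3082i)|1⟩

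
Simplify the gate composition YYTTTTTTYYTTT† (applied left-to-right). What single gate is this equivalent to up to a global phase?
T†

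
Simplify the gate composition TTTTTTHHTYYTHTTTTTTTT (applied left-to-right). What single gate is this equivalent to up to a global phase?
H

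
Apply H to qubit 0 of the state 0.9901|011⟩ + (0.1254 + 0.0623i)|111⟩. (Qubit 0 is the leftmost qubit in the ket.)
(0.7888 + 0.04405i)|011⟩ + (0.6114 - 0.04405i)|111⟩

H on qubit 0 mixes each pair of kets that differ only in qubit 0: amplitudes (a, b) of (|…0…⟩, |…1…⟩) become ((a + b)/√2, (a − b)/√2). Kets absent from the input have amplitude 0.
(|011⟩, |111⟩): (a, b) = (0.9901, (0.1254 + 0.0623i)) → ((0.7888 + 0.04405i), (0.6114 - 0.04405i))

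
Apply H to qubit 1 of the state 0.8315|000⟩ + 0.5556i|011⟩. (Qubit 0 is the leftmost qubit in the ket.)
0.588|000⟩ + 0.3929i|001⟩ + 0.588|010⟩ - 0.3929i|011⟩

H on qubit 1 mixes each pair of kets that differ only in qubit 1: amplitudes (a, b) of (|…0…⟩, |…1…⟩) become ((a + b)/√2, (a − b)/√2). Kets absent from the input have amplitude 0.
(|000⟩, |010⟩): (a, b) = (0.8315, 0) → (0.588, 0.588)
(|001⟩, |011⟩): (a, b) = (0, 0.5556i) → (0.3929i, -0.3929i)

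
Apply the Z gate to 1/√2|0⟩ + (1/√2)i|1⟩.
1/√2|0⟩ - (1/√2)i|1⟩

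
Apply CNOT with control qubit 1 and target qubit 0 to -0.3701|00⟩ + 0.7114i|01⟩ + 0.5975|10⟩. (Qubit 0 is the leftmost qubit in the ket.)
-0.3701|00⟩ + 0.5975|10⟩ + 0.7114i|11⟩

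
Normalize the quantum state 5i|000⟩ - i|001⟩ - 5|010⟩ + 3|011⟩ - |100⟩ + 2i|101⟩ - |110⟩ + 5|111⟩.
0.5241i|000⟩ - 0.1048i|001⟩ - 0.5241|010⟩ + 0.3145|011⟩ - 0.1048|100⟩ + 0.2097i|101⟩ - 0.1048|110⟩ + 0.5241|111⟩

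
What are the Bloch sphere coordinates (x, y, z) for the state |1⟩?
(0, 0, -1)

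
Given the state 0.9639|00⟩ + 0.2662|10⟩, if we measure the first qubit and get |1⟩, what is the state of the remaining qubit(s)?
|0⟩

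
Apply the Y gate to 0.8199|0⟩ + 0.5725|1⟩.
-0.5725i|0⟩ + 0.8199i|1⟩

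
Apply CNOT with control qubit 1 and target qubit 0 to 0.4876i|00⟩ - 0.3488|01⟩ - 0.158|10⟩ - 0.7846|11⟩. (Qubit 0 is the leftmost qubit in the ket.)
0.4876i|00⟩ - 0.7846|01⟩ - 0.158|10⟩ - 0.3488|11⟩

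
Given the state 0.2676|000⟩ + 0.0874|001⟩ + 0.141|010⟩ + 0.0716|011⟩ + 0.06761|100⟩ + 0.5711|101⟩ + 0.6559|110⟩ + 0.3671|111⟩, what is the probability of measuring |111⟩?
0.1348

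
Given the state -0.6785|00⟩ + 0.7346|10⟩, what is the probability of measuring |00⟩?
0.4604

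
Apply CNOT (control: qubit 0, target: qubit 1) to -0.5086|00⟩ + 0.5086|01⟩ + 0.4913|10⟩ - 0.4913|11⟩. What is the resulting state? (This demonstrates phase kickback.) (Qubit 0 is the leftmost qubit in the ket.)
-0.5086|00⟩ + 0.5086|01⟩ - 0.4913|10⟩ + 0.4913|11⟩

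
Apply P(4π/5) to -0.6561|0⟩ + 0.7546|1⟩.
-0.6561|0⟩ + (-0.6105 + 0.4435i)|1⟩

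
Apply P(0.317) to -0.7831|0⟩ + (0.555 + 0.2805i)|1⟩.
-0.7831|0⟩ + (0.4399 + 0.4395i)|1⟩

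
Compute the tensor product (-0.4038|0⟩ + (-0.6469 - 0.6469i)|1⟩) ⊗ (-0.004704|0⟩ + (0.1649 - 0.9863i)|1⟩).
0.001899|00⟩ + (-0.06659 + 0.3983i)|01⟩ + (0.003043 + 0.003043i)|10⟩ + (-0.7447 + 0.5314i)|11⟩

amp(|b₁b₂…⟩) = product of the factor amplitudes for bits b₁, b₂, …; only kets whose every factor amplitude is nonzero survive.
|00⟩: (-0.4038)(-0.004704) = 0.001899
|01⟩: (-0.4038)(0.1649 - 0.9863i) = (-0.06659 + 0.3983i)
|10⟩: (-0.6469 - 0.6469i)(-0.004704) = (0.003043 + 0.003043i)
|11⟩: (-0.6469 - 0.6469i)(0.1649 - 0.9863i) = (-0.7447 + 0.5314i)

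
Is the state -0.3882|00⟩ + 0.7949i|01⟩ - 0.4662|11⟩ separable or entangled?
Entangled

Writing the state as a|00⟩ + b|01⟩ + c|10⟩ + d|11⟩, it is a product state iff ad − bc = 0.
Here (a, b, c, d) = (-0.3882, 0.7949i, 0, -0.4662): ad − bc = (-0.3882)(-0.4662) − (0.7949i)(0) = 0.181 ≠ 0, so the state is entangled.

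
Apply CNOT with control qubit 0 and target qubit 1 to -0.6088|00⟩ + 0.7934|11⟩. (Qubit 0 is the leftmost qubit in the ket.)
-0.6088|00⟩ + 0.7934|10⟩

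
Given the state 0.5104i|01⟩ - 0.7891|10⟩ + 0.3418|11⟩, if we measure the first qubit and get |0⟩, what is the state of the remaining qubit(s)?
i|1⟩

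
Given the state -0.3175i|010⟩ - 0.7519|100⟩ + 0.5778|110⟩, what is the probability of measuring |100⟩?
0.5654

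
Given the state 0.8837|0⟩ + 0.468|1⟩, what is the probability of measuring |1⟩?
0.219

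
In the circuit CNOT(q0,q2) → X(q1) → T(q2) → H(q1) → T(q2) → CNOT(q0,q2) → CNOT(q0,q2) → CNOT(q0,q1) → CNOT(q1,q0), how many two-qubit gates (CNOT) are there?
5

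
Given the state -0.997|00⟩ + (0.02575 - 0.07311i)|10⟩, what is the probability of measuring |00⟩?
0.994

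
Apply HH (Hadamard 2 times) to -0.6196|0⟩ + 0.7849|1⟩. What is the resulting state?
-0.6196|0⟩ + 0.7849|1⟩

H² = I, so an even number of Hadamards cancels: H^2 = I and the state is unchanged.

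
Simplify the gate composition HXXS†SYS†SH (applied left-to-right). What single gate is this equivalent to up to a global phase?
Y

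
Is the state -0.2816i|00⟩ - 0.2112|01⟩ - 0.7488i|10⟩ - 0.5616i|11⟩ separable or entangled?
Entangled

Writing the state as a|00⟩ + b|01⟩ + c|10⟩ + d|11⟩, it is a product state iff ad − bc = 0.
Here (a, b, c, d) = (-0.2816i, -0.2112, -0.7488i, -0.5616i): ad − bc = (-0.2816i)(-0.5616i) − (-0.2112)(-0.7488i) = (-0.1581 - 0.1581i) ≠ 0, so the state is entangled.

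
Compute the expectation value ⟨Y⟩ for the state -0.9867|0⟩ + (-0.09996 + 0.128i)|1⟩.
-0.2526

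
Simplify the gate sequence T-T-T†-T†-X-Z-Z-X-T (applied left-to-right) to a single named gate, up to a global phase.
T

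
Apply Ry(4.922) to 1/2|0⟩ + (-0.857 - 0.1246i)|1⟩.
(0.1507 + 0.07841i)|0⟩ + (0.9807 + 0.09684i)|1⟩

Ry(4.922) = [[cos(θ/2), −sin(θ/2)], [sin(θ/2), cos(θ/2)]]; θ = 4.922, cos(θ/2) ≈ -0.7772, sin(θ/2) ≈ 0.629254.
With a = amp(|0⟩) = 1/2 and b = amp(|1⟩) = (-0.857 - 0.1246i):
new amp(|0⟩) = (-0.7772)·a + (-0.629254)·b = (0.1507 + 0.07841i)
new amp(|1⟩) = (0.629254)·a + (-0.7772)·b = (0.9807 + 0.09684i)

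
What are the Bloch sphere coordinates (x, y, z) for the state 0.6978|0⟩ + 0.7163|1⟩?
(0.9997, 0, -0.02616)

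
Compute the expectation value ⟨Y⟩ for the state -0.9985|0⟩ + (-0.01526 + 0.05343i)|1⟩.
-0.1067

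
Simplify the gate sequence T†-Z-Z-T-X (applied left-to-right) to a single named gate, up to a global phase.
X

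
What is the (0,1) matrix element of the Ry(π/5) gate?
-0.309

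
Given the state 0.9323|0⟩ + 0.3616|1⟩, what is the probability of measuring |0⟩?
0.8692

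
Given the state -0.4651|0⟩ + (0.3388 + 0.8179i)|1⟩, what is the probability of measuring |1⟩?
0.7837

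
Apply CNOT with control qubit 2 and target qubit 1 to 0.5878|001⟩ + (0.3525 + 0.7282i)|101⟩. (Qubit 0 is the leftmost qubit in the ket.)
0.5878|011⟩ + (0.3525 + 0.7282i)|111⟩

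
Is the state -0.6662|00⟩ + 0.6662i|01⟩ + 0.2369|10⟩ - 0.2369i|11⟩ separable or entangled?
Separable

Writing the state as a|00⟩ + b|01⟩ + c|10⟩ + d|11⟩, it is a product state iff ad − bc = 0.
Here (a, b, c, d) = (-0.6662, 0.6662i, 0.2369, -0.2369i): ad − bc = (-0.6662)(-0.2369i) − (0.6662i)(0.2369) = 0, so the state is separable.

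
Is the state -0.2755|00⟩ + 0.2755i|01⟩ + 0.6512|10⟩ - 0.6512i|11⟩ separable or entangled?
Separable

Writing the state as a|00⟩ + b|01⟩ + c|10⟩ + d|11⟩, it is a product state iff ad − bc = 0.
Here (a, b, c, d) = (-0.2755, 0.2755i, 0.6512, -0.6512i): ad − bc = (-0.2755)(-0.6512i) − (0.2755i)(0.6512) = 0, so the state is separable.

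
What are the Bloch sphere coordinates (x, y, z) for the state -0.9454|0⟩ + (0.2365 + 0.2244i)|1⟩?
(-0.4472, -0.4243, 0.7875)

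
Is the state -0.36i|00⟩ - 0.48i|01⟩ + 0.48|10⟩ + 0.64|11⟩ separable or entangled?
Separable

Writing the state as a|00⟩ + b|01⟩ + c|10⟩ + d|11⟩, it is a product state iff ad − bc = 0.
Here (a, b, c, d) = (-0.36i, -0.48i, 0.48, 0.64): ad − bc = (-0.36i)(0.64) − (-0.48i)(0.48) = 0, so the state is separable.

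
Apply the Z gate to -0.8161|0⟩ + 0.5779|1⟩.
-0.8161|0⟩ - 0.5779|1⟩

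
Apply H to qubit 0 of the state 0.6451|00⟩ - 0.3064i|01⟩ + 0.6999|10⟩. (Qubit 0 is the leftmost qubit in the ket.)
0.9511|00⟩ - 0.2167i|01⟩ - 0.03875|10⟩ - 0.2167i|11⟩

H on qubit 0 mixes each pair of kets that differ only in qubit 0: amplitudes (a, b) of (|…0…⟩, |…1…⟩) become ((a + b)/√2, (a − b)/√2). Kets absent from the input have amplitude 0.
(|00⟩, |10⟩): (a, b) = (0.6451, 0.6999) → (0.9511, -0.03875)
(|01⟩, |11⟩): (a, b) = (-0.3064i, 0) → (-0.2167i, -0.2167i)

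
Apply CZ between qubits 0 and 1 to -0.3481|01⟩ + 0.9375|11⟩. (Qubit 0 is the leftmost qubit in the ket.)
-0.3481|01⟩ - 0.9375|11⟩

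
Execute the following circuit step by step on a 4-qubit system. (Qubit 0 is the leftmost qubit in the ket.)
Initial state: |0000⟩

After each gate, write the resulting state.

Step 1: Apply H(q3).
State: 1/√2|0000⟩ + 1/√2|0001⟩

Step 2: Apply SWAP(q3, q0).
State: 1/√2|0000⟩ + 1/√2|1000⟩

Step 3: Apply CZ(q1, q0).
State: 1/√2|0000⟩ + 1/√2|1000⟩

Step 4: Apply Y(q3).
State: (1/√2)i|0001⟩ + (1/√2)i|1001⟩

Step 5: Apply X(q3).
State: (1/√2)i|0000⟩ + (1/√2)i|1000⟩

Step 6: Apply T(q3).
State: (1/√2)i|0000⟩ + (1/√2)i|1000⟩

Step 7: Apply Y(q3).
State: -1/√2|0001⟩ - 1/√2|1001⟩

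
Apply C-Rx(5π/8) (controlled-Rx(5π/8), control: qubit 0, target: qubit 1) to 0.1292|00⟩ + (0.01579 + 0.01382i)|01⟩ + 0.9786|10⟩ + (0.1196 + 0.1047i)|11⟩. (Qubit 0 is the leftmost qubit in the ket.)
0.1292|00⟩ + (0.01579 + 0.01382i)|01⟩ + (0.6307 - 0.09944i)|10⟩ + (0.06645 - 0.7555i)|11⟩

C-Rx(5π/8) leaves the control-|0⟩ kets |00⟩, |01⟩ unchanged and applies Rx(5π/8) to qubit 1 on the control-|1⟩ pair (|10⟩, |11⟩).
Rx(5π/8) = [[cos(θ/2), −i·sin(θ/2)], [−i·sin(θ/2), cos(θ/2)]]; θ = 5π/8, cos(θ/2) ≈ 0.55557, sin(θ/2) ≈ 0.83147.
With a = amp(|10⟩) = 0.9786 and b = amp(|11⟩) = (0.1196 + 0.1047i):
new amp(|10⟩) = (0.55557)·a + (-0.83147i)·b = (0.6307 - 0.09944i)
new amp(|11⟩) = (-0.83147i)·a + (0.55557)·b = (0.06645 - 0.7555i)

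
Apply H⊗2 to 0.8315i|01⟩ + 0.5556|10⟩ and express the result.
(0.2778 + 0.4158i)|00⟩ + (0.2778 - 0.4158i)|01⟩ + (-0.2778 + 0.4158i)|10⟩ + (-0.2778 - 0.4158i)|11⟩

H⊗2 gives amp(|y⟩) = (1/2) Σ_x (−1)^(x·y) amp(|x⟩), where x·y is the number of positions in which both x and y have a 1.
|00⟩: (0.8315i + 0.5556)/2 = (0.2778 + 0.4158i)
|01⟩: (-0.8315i + 0.5556)/2 = (0.2778 - 0.4158i)
|10⟩: (0.8315i - 0.5556)/2 = (-0.2778 + 0.4158i)
|11⟩: (-0.8315i - 0.5556)/2 = (-0.2778 - 0.4158i)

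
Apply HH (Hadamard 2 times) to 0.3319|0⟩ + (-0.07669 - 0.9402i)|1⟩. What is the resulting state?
0.3319|0⟩ + (-0.07669 - 0.9402i)|1⟩

H² = I, so an even number of Hadamards cancels: H^2 = I and the state is unchanged.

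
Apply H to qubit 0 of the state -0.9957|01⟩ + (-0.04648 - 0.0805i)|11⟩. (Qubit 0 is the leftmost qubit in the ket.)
(-0.7369 - 0.05692i)|01⟩ + (-0.6712 + 0.05692i)|11⟩

H on qubit 0 mixes each pair of kets that differ only in qubit 0: amplitudes (a, b) of (|…0…⟩, |…1…⟩) become ((a + b)/√2, (a − b)/√2). Kets absent from the input have amplitude 0.
(|01⟩, |11⟩): (a, b) = (-0.9957, (-0.04648 - 0.0805i)) → ((-0.7369 - 0.05692i), (-0.6712 + 0.05692i))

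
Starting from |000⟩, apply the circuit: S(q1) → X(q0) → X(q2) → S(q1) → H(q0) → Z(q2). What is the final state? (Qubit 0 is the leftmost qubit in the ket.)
-1/√2|001⟩ + 1/√2|101⟩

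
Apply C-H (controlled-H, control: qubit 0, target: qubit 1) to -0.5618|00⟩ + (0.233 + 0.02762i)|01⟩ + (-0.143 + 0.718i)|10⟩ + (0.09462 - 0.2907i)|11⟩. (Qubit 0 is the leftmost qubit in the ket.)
-0.5618|00⟩ + (0.233 + 0.02762i)|01⟩ + (-0.03421 + 0.3021i)|10⟩ + (-0.168 + 0.7133i)|11⟩

C-H leaves the control-|0⟩ kets |00⟩, |01⟩ unchanged and applies H to qubit 1 on the control-|1⟩ pair (|10⟩, |11⟩).
H = [[1/√2, 1/√2], [1/√2, -1/√2]].
With a = amp(|10⟩) = (-0.143 + 0.718i) and b = amp(|11⟩) = (0.09462 - 0.2907i):
new amp(|10⟩) = (1/√2)·a + (1/√2)·b = (-0.03421 + 0.3021i)
new amp(|11⟩) = (1/√2)·a + (-1/√2)·b = (-0.168 + 0.7133i)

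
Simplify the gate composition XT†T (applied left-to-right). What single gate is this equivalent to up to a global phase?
X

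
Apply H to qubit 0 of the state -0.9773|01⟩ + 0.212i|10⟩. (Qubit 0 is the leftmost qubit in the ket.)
0.1499i|00⟩ - 0.6911|01⟩ - 0.1499i|10⟩ - 0.6911|11⟩

H on qubit 0 mixes each pair of kets that differ only in qubit 0: amplitudes (a, b) of (|…0…⟩, |…1…⟩) become ((a + b)/√2, (a − b)/√2). Kets absent from the input have amplitude 0.
(|00⟩, |10⟩): (a, b) = (0, 0.212i) → (0.1499i, -0.1499i)
(|01⟩, |11⟩): (a, b) = (-0.9773, 0) → (-0.6911, -0.6911)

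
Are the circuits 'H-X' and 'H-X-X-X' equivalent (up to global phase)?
Yes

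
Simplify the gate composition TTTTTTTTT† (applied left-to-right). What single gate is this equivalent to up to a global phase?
T†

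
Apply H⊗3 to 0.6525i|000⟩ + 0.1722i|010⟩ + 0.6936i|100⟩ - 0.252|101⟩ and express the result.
(-0.0891 + 0.5368i)|000⟩ + (0.0891 + 0.5368i)|001⟩ + (-0.0891 + 0.415i)|010⟩ + (0.0891 + 0.415i)|011⟩ + (0.0891 + 0.04635i)|100⟩ + (-0.0891 + 0.04635i)|101⟩ + (0.0891 - 0.07541i)|110⟩ + (-0.0891 - 0.07541i)|111⟩

H⊗3 gives amp(|y⟩) = (1/2√2) Σ_x (−1)^(x·y) amp(|x⟩), where x·y is the number of positions in which both x and y have a 1.
|000⟩: (0.6525i + 0.1722i + 0.6936i - 0.252)/(2√2) = (-0.0891 + 0.5368i)
|001⟩: (0.6525i + 0.1722i + 0.6936i + 0.252)/(2√2) = (0.0891 + 0.5368i)
|010⟩: (0.6525i - 0.1722i + 0.6936i - 0.252)/(2√2) = (-0.0891 + 0.415i)
|011⟩: (0.6525i - 0.1722i + 0.6936i + 0.252)/(2√2) = (0.0891 + 0.415i)
|100⟩: (0.6525i + 0.1722i - 0.6936i + 0.252)/(2√2) = (0.0891 + 0.04635i)
|101⟩: (0.6525i + 0.1722i - 0.6936i - 0.252)/(2√2) = (-0.0891 + 0.04635i)
|110⟩: (0.6525i - 0.1722i - 0.6936i + 0.252)/(2√2) = (0.0891 - 0.07541i)
|111⟩: (0.6525i - 0.1722i - 0.6936i - 0.252)/(2√2) = (-0.0891 - 0.07541i)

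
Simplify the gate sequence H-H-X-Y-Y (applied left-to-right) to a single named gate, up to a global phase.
X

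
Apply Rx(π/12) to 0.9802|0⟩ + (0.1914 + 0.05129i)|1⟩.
(0.9785 - 0.02498i)|0⟩ + (0.1898 - 0.07709i)|1⟩

Rx(π/12) = [[cos(θ/2), −i·sin(θ/2)], [−i·sin(θ/2), cos(θ/2)]]; θ = π/12, cos(θ/2) ≈ 0.991445, sin(θ/2) ≈ 0.130526.
With a = amp(|0⟩) = 0.9802 and b = amp(|1⟩) = (0.1914 + 0.05129i):
new amp(|0⟩) = (0.991445)·a + (-0.130526i)·b = (0.9785 - 0.02498i)
new amp(|1⟩) = (-0.130526i)·a + (0.991445)·b = (0.1898 - 0.07709i)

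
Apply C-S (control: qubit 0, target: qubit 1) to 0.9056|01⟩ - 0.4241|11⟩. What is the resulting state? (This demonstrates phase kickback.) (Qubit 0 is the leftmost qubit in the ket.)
0.9056|01⟩ - 0.4241i|11⟩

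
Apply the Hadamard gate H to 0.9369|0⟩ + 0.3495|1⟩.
0.9096|0⟩ + 0.4154|1⟩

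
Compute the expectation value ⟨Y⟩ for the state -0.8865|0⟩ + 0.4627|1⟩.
0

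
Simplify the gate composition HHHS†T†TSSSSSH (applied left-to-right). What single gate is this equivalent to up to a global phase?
I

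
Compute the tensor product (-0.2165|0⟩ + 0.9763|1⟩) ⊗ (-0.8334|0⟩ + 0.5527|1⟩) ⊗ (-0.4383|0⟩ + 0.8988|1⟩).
-0.07908|000⟩ + 0.1622|001⟩ + 0.05245|010⟩ - 0.1076|011⟩ + 0.3566|100⟩ - 0.7313|101⟩ - 0.2365|110⟩ + 0.485|111⟩

amp(|b₁b₂…⟩) = product of the factor amplitudes for bits b₁, b₂, …; only kets whose every factor amplitude is nonzero survive.
|000⟩: (-0.2165)(-0.8334)(-0.4383) = -0.07908
|001⟩: (-0.2165)(-0.8334)(0.8988) = 0.1622
|010⟩: (-0.2165)(0.5527)(-0.4383) = 0.05245
|011⟩: (-0.2165)(0.5527)(0.8988) = -0.1076
|100⟩: (0.9763)(-0.8334)(-0.4383) = 0.3566
|101⟩: (0.9763)(-0.8334)(0.8988) = -0.7313
|110⟩: (0.9763)(0.5527)(-0.4383) = -0.2365
|111⟩: (0.9763)(0.5527)(0.8988) = 0.485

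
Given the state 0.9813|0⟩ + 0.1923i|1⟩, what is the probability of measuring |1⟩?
0.03698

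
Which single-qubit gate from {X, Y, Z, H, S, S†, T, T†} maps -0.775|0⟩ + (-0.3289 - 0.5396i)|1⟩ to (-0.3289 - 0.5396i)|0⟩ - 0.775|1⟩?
X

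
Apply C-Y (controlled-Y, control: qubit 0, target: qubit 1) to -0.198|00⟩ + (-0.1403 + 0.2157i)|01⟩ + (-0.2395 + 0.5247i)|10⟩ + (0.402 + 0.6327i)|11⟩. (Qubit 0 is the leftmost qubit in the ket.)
-0.198|00⟩ + (-0.1403 + 0.2157i)|01⟩ + (0.6327 - 0.402i)|10⟩ + (-0.5247 - 0.2395i)|11⟩

C-Y leaves the control-|0⟩ kets |00⟩, |01⟩ unchanged and applies Y to qubit 1 on the control-|1⟩ pair (|10⟩, |11⟩).
Y = [[0, -i], [i, 0]].
With a = amp(|10⟩) = (-0.2395 + 0.5247i) and b = amp(|11⟩) = (0.402 + 0.6327i):
new amp(|10⟩) = (-i)·b = (0.6327 - 0.402i)
new amp(|11⟩) = (i)·a = (-0.5247 - 0.2395i)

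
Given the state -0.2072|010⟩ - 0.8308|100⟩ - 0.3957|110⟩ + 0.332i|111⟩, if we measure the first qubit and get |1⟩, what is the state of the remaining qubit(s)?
-0.8492|00⟩ - 0.4045|10⟩ + 0.3394i|11⟩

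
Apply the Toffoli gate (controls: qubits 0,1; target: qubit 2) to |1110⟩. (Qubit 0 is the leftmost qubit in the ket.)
|1100⟩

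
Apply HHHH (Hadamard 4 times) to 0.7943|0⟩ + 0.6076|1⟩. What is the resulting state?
0.7943|0⟩ + 0.6076|1⟩

H² = I, so an even number of Hadamards cancels: H^4 = I and the state is unchanged.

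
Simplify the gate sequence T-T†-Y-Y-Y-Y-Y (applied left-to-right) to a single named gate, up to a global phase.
Y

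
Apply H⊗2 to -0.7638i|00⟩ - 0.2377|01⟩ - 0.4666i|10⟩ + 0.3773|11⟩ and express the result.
(0.0698 - 0.6152i)|00⟩ + (-0.0698 - 0.6152i)|01⟩ + (-0.3075 - 0.1486i)|10⟩ + (0.3075 - 0.1486i)|11⟩

H⊗2 gives amp(|y⟩) = (1/2) Σ_x (−1)^(x·y) amp(|x⟩), where x·y is the number of positions in which both x and y have a 1.
|00⟩: (-0.7638i - 0.2377 - 0.4666i + 0.3773)/2 = (0.0698 - 0.6152i)
|01⟩: (-0.7638i + 0.2377 - 0.4666i - 0.3773)/2 = (-0.0698 - 0.6152i)
|10⟩: (-0.7638i - 0.2377 + 0.4666i - 0.3773)/2 = (-0.3075 - 0.1486i)
|11⟩: (-0.7638i + 0.2377 + 0.4666i + 0.3773)/2 = (0.3075 - 0.1486i)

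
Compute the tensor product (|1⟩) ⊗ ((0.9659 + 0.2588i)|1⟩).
(0.9659 + 0.2588i)|11⟩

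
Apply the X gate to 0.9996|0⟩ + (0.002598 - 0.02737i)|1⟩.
(0.002598 - 0.02737i)|0⟩ + 0.9996|1⟩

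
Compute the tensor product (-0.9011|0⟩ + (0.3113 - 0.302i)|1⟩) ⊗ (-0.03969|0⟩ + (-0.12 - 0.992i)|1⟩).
0.03576|00⟩ + (0.1081 + 0.8939i)|01⟩ + (-0.01236 + 0.01199i)|10⟩ + (-0.3369 - 0.2726i)|11⟩

amp(|b₁b₂…⟩) = product of the factor amplitudes for bits b₁, b₂, …; only kets whose every factor amplitude is nonzero survive.
|00⟩: (-0.9011)(-0.03969) = 0.03576
|01⟩: (-0.9011)(-0.12 - 0.992i) = (0.1081 + 0.8939i)
|10⟩: (0.3113 - 0.302i)(-0.03969) = (-0.01236 + 0.01199i)
|11⟩: (0.3113 - 0.302i)(-0.12 - 0.992i) = (-0.3369 - 0.2726i)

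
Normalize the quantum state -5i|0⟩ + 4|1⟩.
-0.7809i|0⟩ + 0.6247|1⟩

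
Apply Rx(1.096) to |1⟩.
-0.521i|0⟩ + 0.8536|1⟩

Rx(1.096) = [[cos(θ/2), −i·sin(θ/2)], [−i·sin(θ/2), cos(θ/2)]]; θ = 1.096, cos(θ/2) ≈ 0.853568, sin(θ/2) ≈ 0.520981.
With a = amp(|0⟩) = 0 and b = amp(|1⟩) = 1:
new amp(|0⟩) = (0.853568)·a + (-0.520981i)·b = -0.521i
new amp(|1⟩) = (-0.520981i)·a + (0.853568)·b = 0.8536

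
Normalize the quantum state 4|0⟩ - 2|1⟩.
0.8944|0⟩ - 1/√5|1⟩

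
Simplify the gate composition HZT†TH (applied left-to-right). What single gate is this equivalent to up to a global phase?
X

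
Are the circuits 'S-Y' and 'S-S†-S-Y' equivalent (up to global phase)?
Yes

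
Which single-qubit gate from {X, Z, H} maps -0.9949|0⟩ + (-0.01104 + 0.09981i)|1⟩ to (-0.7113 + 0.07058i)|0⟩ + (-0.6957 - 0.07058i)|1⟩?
H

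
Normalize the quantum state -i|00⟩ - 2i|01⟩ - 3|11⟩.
-0.2673i|00⟩ - 0.5345i|01⟩ - 0.8018|11⟩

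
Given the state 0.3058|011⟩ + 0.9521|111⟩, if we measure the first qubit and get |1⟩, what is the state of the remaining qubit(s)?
|11⟩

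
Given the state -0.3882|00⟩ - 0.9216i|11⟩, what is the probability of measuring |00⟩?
0.1507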